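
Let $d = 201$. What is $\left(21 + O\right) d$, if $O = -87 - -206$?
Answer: $28140$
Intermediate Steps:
$O = 119$ ($O = -87 + 206 = 119$)
$\left(21 + O\right) d = \left(21 + 119\right) 201 = 140 \cdot 201 = 28140$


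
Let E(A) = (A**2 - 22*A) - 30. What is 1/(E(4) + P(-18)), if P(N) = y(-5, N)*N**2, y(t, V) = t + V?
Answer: -1/7554 ≈ -0.00013238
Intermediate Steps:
y(t, V) = V + t
E(A) = -30 + A**2 - 22*A
P(N) = N**2*(-5 + N) (P(N) = (N - 5)*N**2 = (-5 + N)*N**2 = N**2*(-5 + N))
1/(E(4) + P(-18)) = 1/((-30 + 4**2 - 22*4) + (-18)**2*(-5 - 18)) = 1/((-30 + 16 - 88) + 324*(-23)) = 1/(-102 - 7452) = 1/(-7554) = -1/7554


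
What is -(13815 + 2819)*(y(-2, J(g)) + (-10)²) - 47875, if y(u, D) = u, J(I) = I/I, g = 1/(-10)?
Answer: -1678007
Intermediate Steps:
g = -⅒ ≈ -0.10000
J(I) = 1
-(13815 + 2819)*(y(-2, J(g)) + (-10)²) - 47875 = -(13815 + 2819)*(-2 + (-10)²) - 47875 = -16634*(-2 + 100) - 47875 = -16634*98 - 47875 = -1*1630132 - 47875 = -1630132 - 47875 = -1678007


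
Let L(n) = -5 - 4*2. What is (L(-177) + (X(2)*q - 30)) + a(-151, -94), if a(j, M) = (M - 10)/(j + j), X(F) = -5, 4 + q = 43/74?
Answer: -285619/11174 ≈ -25.561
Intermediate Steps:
q = -253/74 (q = -4 + 43/74 = -253/74 ≈ -3.4189)
a(j, M) = (-10 + M)/(2*j) (a(j, M) = (-10 + M)/((2*j)) = (-10 + M)*(1/(2*j)) = (-10 + M)/(2*j))
L(n) = -13 (L(n) = -5 - 8 = -13)
(L(-177) + (X(2)*q - 30)) + a(-151, -94) = (-13 + (-5*(-253/74) - 30)) + (½)*(-10 - 94)/(-151) = (-13 + (1265/74 - 30)) + (½)*(-1/151)*(-104) = (-13 - 955/74) + 52/151 = -1917/74 + 52/151 = -285619/11174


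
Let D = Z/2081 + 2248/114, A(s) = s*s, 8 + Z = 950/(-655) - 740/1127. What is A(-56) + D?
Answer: 55263685564510/17512258029 ≈ 3155.7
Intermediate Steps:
Z = -1492166/147637 (Z = -8 + (950/(-655) - 740/1127) = -8 + (950*(-1/655) - 740*1/1127) = -8 + (-190/131 - 740/1127) = -8 - 311070/147637 = -1492166/147637 ≈ -10.107)
A(s) = s²
D = 345244385566/17512258029 (D = -1492166/147637/2081 + 2248/114 = -1492166/147637*1/2081 + 2248*(1/114) = -1492166/307232597 + 1124/57 = 345244385566/17512258029 ≈ 19.714)
A(-56) + D = (-56)² + 345244385566/17512258029 = 3136 + 345244385566/17512258029 = 55263685564510/17512258029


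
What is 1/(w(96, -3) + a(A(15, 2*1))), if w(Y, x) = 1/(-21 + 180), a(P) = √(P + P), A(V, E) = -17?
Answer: 159/859555 - 25281*I*√34/859555 ≈ 0.00018498 - 0.1715*I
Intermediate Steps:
a(P) = √2*√P (a(P) = √(2*P) = √2*√P)
w(Y, x) = 1/159
1/(w(96, -3) + a(A(15, 2*1))) = 1/(1/159 + √2*√(-17)) = 1/(1/159 + √2*(I*√17)) = 1/(1/159 + I*√34)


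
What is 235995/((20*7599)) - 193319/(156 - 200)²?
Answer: -482062255/4903888 ≈ -98.302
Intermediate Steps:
235995/((20*7599)) - 193319/(156 - 200)² = 235995/151980 - 193319/((-44)²) = 235995*(1/151980) - 193319/1936 = 15733/10132 - 193319*1/1936 = 15733/10132 - 193319/1936 = -482062255/4903888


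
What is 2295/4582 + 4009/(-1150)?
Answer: -3932497/1317325 ≈ -2.9852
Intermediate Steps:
2295/4582 + 4009/(-1150) = 2295*(1/4582) + 4009*(-1/1150) = 2295/4582 - 4009/1150 = -3932497/1317325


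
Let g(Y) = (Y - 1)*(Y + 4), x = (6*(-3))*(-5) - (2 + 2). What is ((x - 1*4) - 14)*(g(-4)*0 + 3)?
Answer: 204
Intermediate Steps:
x = 86 (x = -18*(-5) - 1*4 = 90 - 4 = 86)
g(Y) = (-1 + Y)*(4 + Y)
((x - 1*4) - 14)*(g(-4)*0 + 3) = ((86 - 1*4) - 14)*((-4 + (-4)² + 3*(-4))*0 + 3) = ((86 - 4) - 14)*((-4 + 16 - 12)*0 + 3) = (82 - 14)*(0*0 + 3) = 68*(0 + 3) = 68*3 = 204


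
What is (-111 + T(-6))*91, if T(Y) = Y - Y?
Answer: -10101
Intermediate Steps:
T(Y) = 0
(-111 + T(-6))*91 = (-111 + 0)*91 = -111*91 = -10101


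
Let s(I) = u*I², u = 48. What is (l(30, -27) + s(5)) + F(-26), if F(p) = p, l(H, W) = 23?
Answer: 1197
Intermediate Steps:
s(I) = 48*I²
(l(30, -27) + s(5)) + F(-26) = (23 + 48*5²) - 26 = (23 + 48*25) - 26 = (23 + 1200) - 26 = 1223 - 26 = 1197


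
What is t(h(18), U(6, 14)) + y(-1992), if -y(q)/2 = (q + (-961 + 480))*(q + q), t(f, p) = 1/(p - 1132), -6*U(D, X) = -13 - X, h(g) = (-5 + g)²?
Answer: -44434468322/2255 ≈ -1.9705e+7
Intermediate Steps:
U(D, X) = 13/6 + X/6 (U(D, X) = -(-13 - X)/6 = 13/6 + X/6)
t(f, p) = 1/(-1132 + p)
y(q) = -4*q*(-481 + q) (y(q) = -2*(q + (-961 + 480))*(q + q) = -2*(q - 481)*2*q = -2*(-481 + q)*2*q = -4*q*(-481 + q))
t(h(18), U(6, 14)) + y(-1992) = 1/(-1132 + (13/6 + (⅙)*14)) + 4*(-1992)*(481 - 1*(-1992)) = 1/(-1132 + (13/6 + 7/3)) + 4*(-1992)*(481 + 1992) = 1/(-1132 + 9/2) + 4*(-1992)*2473 = 1/(-2255/2) - 19704864 = -2/2255 - 19704864 = -44434468322/2255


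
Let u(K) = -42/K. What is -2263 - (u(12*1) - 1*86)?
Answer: -4347/2 ≈ -2173.5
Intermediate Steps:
-2263 - (u(12*1) - 1*86) = -2263 - (-42/(12*1) - 1*86) = -2263 - (-42/12 - 86) = -2263 - (-42*1/12 - 86) = -2263 - (-7/2 - 86) = -2263 - 1*(-179/2) = -2263 + 179/2 = -4347/2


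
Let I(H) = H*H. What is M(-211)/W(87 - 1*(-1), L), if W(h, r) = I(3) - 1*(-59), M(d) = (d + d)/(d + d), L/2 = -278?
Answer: 1/68 ≈ 0.014706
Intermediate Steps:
L = -556 (L = 2*(-278) = -556)
I(H) = H²
M(d) = 1 (M(d) = (2*d)/((2*d)) = (2*d)*(1/(2*d)) = 1)
W(h, r) = 68 (W(h, r) = 3² - 1*(-59) = 9 + 59 = 68)
M(-211)/W(87 - 1*(-1), L) = 1/68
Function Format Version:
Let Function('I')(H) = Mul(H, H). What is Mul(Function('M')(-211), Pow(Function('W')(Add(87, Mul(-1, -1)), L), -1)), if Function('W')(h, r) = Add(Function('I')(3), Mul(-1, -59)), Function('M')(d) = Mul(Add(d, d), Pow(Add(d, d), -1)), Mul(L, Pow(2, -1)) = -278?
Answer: Rational(1, 68) ≈ 0.014706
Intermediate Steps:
L = -556 (L = Mul(2, -278) = -556)
Function('I')(H) = Pow(H, 2)
Function('M')(d) = 1 (Function('M')(d) = Mul(Mul(2, d), Pow(Mul(2, d), -1)) = Mul(Mul(2, d), Mul(Rational(1, 2), Pow(d, -1))) = 1)
Function('W')(h, r) = 68 (Function('W')(h, r) = Add(Pow(3, 2), Mul(-1, -59)) = Add(9, 59) = 68)
Mul(Function('M')(-211), Pow(Function('W')(Add(87, Mul(-1, -1)), L), -1)) = Mul(1, Pow(68, -1)) = Mul(1, Rational(1, 68)) = Rational(1, 68)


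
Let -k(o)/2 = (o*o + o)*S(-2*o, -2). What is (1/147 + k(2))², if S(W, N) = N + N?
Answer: 49801249/21609 ≈ 2304.7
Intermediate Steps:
S(W, N) = 2*N
k(o) = 8*o + 8*o² (k(o) = -2*(o*o + o)*2*(-2) = -2*(o² + o)*(-4) = -2*(o + o²)*(-4) = -2*(-4*o - 4*o²) = 8*o + 8*o²)
(1/147 + k(2))² = (1/147 + 8*2*(1 + 2))² = (1/147 + 8*2*3)² = (1/147 + 48)² = (7057/147)² = 49801249/21609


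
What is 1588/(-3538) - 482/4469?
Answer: -4401044/7905661 ≈ -0.55669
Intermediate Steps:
1588/(-3538) - 482/4469 = 1588*(-1/3538) - 482*1/4469 = -794/1769 - 482/4469 = -4401044/7905661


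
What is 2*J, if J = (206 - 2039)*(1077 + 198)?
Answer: -4674150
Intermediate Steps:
J = -2337075 (J = -1833*1275 = -2337075)
2*J = 2*(-2337075) = -4674150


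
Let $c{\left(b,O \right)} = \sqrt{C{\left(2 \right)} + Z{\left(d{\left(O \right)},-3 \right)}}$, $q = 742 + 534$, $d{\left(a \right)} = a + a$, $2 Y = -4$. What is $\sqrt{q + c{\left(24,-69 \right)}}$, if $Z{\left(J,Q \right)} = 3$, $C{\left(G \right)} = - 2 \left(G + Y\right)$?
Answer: $\sqrt{1276 + \sqrt{3}} \approx 35.745$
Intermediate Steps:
$Y = -2$ ($Y = \frac{1}{2} \left(-4\right) = -2$)
$C{\left(G \right)} = 4 - 2 G$ ($C{\left(G \right)} = - 2 \left(G - 2\right) = - 2 \left(-2 + G\right) = 4 - 2 G$)
$d{\left(a \right)} = 2 a$
$q = 1276$
$c{\left(b,O \right)} = \sqrt{3}$ ($c{\left(b,O \right)} = \sqrt{\left(4 - 4\right) + 3} = \sqrt{0 + 3} = \sqrt{3}$)
$\sqrt{q + c{\left(24,-69 \right)}} = \sqrt{1276 + \sqrt{3}}$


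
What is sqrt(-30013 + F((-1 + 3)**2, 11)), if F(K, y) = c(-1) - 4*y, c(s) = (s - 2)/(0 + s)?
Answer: I*sqrt(30054) ≈ 173.36*I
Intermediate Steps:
c(s) = (-2 + s)/s
F(K, y) = 3 - 4*y (F(K, y) = (-2 - 1)/(-1) - 4*y = -1*(-3) - 4*y = 3 - 4*y)
sqrt(-30013 + F((-1 + 3)**2, 11)) = sqrt(-30013 + (3 - 4*11)) = sqrt(-30013 + (3 - 44)) = sqrt(-30013 - 41) = sqrt(-30054) = I*sqrt(30054)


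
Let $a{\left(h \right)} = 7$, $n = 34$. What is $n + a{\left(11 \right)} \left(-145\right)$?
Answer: $-981$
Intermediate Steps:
$n + a{\left(11 \right)} \left(-145\right) = 34 + 7 \left(-145\right) = 34 - 1015 = -981$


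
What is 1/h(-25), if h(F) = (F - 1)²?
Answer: 1/676 ≈ 0.0014793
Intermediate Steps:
h(F) = (-1 + F)²
1/h(-25) = 1/((-1 - 25)²) = 1/((-26)²) = 1/676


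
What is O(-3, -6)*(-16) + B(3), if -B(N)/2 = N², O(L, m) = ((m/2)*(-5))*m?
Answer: 1422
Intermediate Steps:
O(L, m) = -5*m²/2 (O(L, m) = ((m*(½))*(-5))*m = ((m/2)*(-5))*m = (-5*m/2)*m = -5*m²/2)
B(N) = -2*N²
O(-3, -6)*(-16) + B(3) = -5/2*(-6)²*(-16) - 2*3² = -5/2*36*(-16) - 2*9 = -90*(-16) - 18 = 1440 - 18 = 1422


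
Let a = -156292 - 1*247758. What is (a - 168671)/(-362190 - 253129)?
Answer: 572721/615319 ≈ 0.93077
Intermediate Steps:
a = -404050 (a = -156292 - 247758 = -404050)
(a - 168671)/(-362190 - 253129) = (-404050 - 168671)/(-362190 - 253129) = -572721/(-615319) = -572721*(-1/615319) = 572721/615319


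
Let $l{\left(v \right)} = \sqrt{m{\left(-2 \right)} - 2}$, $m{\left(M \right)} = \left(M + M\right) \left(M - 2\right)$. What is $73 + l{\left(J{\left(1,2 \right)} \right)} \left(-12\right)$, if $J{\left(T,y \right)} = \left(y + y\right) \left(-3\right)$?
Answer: $73 - 12 \sqrt{14} \approx 28.1$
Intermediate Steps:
$J{\left(T,y \right)} = - 6 y$ ($J{\left(T,y \right)} = 2 y \left(-3\right) = - 6 y$)
$m{\left(M \right)} = 2 M \left(-2 + M\right)$
$l{\left(v \right)} = \sqrt{14}$ ($l{\left(v \right)} = \sqrt{2 \left(-2\right) \left(-2 - 2\right) - 2} = \sqrt{2 \left(-2\right) \left(-4\right) - 2} = \sqrt{16 - 2} = \sqrt{14}$)
$73 + l{\left(J{\left(1,2 \right)} \right)} \left(-12\right) = 73 + \sqrt{14} \left(-12\right) = 73 - 12 \sqrt{14}$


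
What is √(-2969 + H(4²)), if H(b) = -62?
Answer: I*√3031 ≈ 55.055*I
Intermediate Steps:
√(-2969 + H(4²)) = √(-2969 - 62) = √(-3031) = I*√3031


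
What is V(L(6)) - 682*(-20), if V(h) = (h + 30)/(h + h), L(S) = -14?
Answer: 95476/7 ≈ 13639.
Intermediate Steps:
V(h) = (30 + h)/(2*h) (V(h) = (30 + h)/((2*h)) = (30 + h)*(1/(2*h)) = (30 + h)/(2*h))
V(L(6)) - 682*(-20) = (1/2)*(30 - 14)/(-14) - 682*(-20) = (1/2)*(-1/14)*16 + 13640 = -4/7 + 13640 = 95476/7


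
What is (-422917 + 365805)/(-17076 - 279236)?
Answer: 7139/37039 ≈ 0.19274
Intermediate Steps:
(-422917 + 365805)/(-17076 - 279236) = -57112/(-296312) = -57112*(-1/296312) = 7139/37039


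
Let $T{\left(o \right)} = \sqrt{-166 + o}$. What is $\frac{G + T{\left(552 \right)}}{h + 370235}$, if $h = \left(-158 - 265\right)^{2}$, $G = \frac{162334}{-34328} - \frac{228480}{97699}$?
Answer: $- \frac{99592987}{7738623585616} + \frac{\sqrt{386}}{549164} \approx 2.2906 \cdot 10^{-5}$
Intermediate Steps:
$G = - \frac{99592987}{14091644}$ ($G = 162334 \left(- \frac{1}{34328}\right) - \frac{1920}{821} = - \frac{81167}{17164} - \frac{1920}{821} = - \frac{99592987}{14091644} \approx -7.0675$)
$h = 178929$ ($h = \left(-423\right)^{2} = 178929$)
$\frac{G + T{\left(552 \right)}}{h + 370235} = \frac{- \frac{99592987}{14091644} + \sqrt{-166 + 552}}{178929 + 370235} = \frac{- \frac{99592987}{14091644} + \sqrt{386}}{549164} = \left(- \frac{99592987}{14091644} + \sqrt{386}\right) \frac{1}{549164} = - \frac{99592987}{7738623585616} + \frac{\sqrt{386}}{549164}$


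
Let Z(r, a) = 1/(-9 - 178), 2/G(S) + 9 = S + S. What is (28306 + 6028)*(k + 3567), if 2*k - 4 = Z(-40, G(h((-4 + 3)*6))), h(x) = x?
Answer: 22914597435/187 ≈ 1.2254e+8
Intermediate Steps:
G(S) = 2/(-9 + 2*S) (G(S) = 2/(-9 + (S + S)) = 2/(-9 + 2*S))
Z(r, a) = -1/187 (Z(r, a) = 1/(-187) = -1/187)
k = 747/374 (k = 2 + (½)*(-1/187) = 2 - 1/374 = 747/374 ≈ 1.9973)
(28306 + 6028)*(k + 3567) = (28306 + 6028)*(747/374 + 3567) = 34334*(1334805/374) = 22914597435/187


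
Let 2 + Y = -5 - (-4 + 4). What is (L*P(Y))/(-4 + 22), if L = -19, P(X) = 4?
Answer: -38/9 ≈ -4.2222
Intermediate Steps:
Y = -7 (Y = -2 + (-5 - (-4 + 4)) = -2 + (-5 - 1*0) = -2 + (-5 + 0) = -2 - 5 = -7)
(L*P(Y))/(-4 + 22) = (-19*4)/(-4 + 22) = -76/18 = -76*1/18 = -38/9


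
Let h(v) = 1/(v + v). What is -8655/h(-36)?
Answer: 623160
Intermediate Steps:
h(v) = 1/(2*v)
-8655/h(-36) = -8655/((1/2)/(-36)) = -8655/((1/2)*(-1/36)) = -8655/(-1/72) = -8655*(-72) = 623160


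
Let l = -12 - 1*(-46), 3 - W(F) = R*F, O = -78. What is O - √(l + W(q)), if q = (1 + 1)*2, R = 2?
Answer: -78 - √29 ≈ -83.385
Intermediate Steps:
q = 4 (q = 2*2 = 4)
W(F) = 3 - 2*F
l = 34 (l = -12 + 46 = 34)
O - √(l + W(q)) = -78 - √(34 + (3 - 2*4)) = -78 - √(34 + (3 - 8)) = -78 - √(34 - 5) = -78 - √29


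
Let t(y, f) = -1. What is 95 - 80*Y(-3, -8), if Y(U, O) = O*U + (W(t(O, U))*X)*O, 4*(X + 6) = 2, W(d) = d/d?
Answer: -5345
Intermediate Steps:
W(d) = 1
X = -11/2 (X = -6 + (¼)*2 = -6 + ½ = -11/2 ≈ -5.5000)
Y(U, O) = -11*O/2 + O*U (Y(U, O) = O*U + (1*(-11/2))*O = O*U - 11*O/2 = -11*O/2 + O*U)
95 - 80*Y(-3, -8) = 95 - 40*(-8)*(-11 + 2*(-3)) = 95 - 40*(-8)*(-11 - 6) = 95 - 40*(-8)*(-17) = 95 - 80*68 = 95 - 5440 = -5345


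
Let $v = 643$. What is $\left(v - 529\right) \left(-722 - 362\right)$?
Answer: $-123576$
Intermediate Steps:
$\left(v - 529\right) \left(-722 - 362\right) = \left(643 - 529\right) \left(-722 - 362\right) = 114 \left(-1084\right) = -123576$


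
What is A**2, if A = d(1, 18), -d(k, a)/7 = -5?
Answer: 1225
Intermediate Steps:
d(k, a) = 35 (d(k, a) = -7*(-5) = 35)
A = 35
A**2 = 35**2 = 1225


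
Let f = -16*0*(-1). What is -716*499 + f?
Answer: -357284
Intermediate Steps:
f = 0 (f = 0*(-1) = 0)
-716*499 + f = -716*499 + 0 = -357284 + 0 = -357284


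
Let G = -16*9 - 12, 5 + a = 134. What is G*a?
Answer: -20124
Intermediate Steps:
a = 129 (a = -5 + 134 = 129)
G = -156 (G = -144 - 12 = -156)
G*a = -156*129 = -20124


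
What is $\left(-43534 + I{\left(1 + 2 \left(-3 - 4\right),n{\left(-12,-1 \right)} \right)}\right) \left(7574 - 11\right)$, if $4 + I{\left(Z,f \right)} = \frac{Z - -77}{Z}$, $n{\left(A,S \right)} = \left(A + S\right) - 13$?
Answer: $- \frac{4281096654}{13} \approx -3.2932 \cdot 10^{8}$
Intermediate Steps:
$n{\left(A,S \right)} = -13 + A + S$
$I{\left(Z,f \right)} = -4 + \frac{77 + Z}{Z}$ ($I{\left(Z,f \right)} = -4 + \frac{Z - -77}{Z} = -4 + \frac{Z + 77}{Z} = -4 + \frac{77 + Z}{Z}$)
$\left(-43534 + I{\left(1 + 2 \left(-3 - 4\right),n{\left(-12,-1 \right)} \right)}\right) \left(7574 - 11\right) = \left(-43534 + \left(-3 + \frac{77}{1 + 2 \left(-3 - 4\right)}\right)\right) \left(7574 - 11\right) = \left(-43534 + \left(-3 + \frac{77}{1 + 2 \left(-3 - 4\right)}\right)\right) \left(7574 + \left(0 - 11\right)\right) = \left(-43534 + \left(-3 + \frac{77}{1 + 2 \left(-7\right)}\right)\right) \left(7574 - 11\right) = \left(-43534 + \left(-3 + \frac{77}{1 - 14}\right)\right) 7563 = \left(-43534 + \left(-3 + \frac{77}{-13}\right)\right) 7563 = \left(-43534 + \left(-3 + 77 \left(- \frac{1}{13}\right)\right)\right) 7563 = \left(-43534 - \frac{116}{13}\right) 7563 = \left(- \frac{566058}{13}\right) 7563 = - \frac{4281096654}{13}$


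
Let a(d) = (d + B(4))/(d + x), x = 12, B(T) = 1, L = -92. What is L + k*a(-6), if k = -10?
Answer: -251/3 ≈ -83.667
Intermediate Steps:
a(d) = (1 + d)/(12 + d) (a(d) = (d + 1)/(d + 12) = (1 + d)/(12 + d))
L + k*a(-6) = -92 - 10*(1 - 6)/(12 - 6) = -92 - 10*(-5)/6 = -92 - 5*(-5)/3 = -92 - 10*(-⅚) = -92 + 25/3 = -251/3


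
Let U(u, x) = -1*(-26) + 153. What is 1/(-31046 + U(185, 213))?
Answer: -1/30867 ≈ -3.2397e-5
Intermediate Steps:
U(u, x) = 179 (U(u, x) = 26 + 153 = 179)
1/(-31046 + U(185, 213)) = 1/(-31046 + 179) = 1/(-30867) = -1/30867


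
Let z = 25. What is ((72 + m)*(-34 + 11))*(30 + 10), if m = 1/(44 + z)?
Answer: -198760/3 ≈ -66253.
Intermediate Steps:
m = 1/69 (m = 1/(44 + 25) = 1/69 ≈ 0.014493)
((72 + m)*(-34 + 11))*(30 + 10) = ((72 + 1/69)*(-34 + 11))*(30 + 10) = ((4969/69)*(-23))*40 = -4969/3*40 = -198760/3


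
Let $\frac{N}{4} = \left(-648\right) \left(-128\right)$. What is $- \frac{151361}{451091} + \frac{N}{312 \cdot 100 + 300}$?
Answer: $\frac{4024813781}{394704625} \approx 10.197$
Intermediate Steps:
$N = 331776$ ($N = 4 \left(\left(-648\right) \left(-128\right)\right) = 4 \cdot 82944 = 331776$)
$- \frac{151361}{451091} + \frac{N}{312 \cdot 100 + 300} = - \frac{151361}{451091} + \frac{331776}{312 \cdot 100 + 300} = \left(-151361\right) \frac{1}{451091} + \frac{331776}{31200 + 300} = - \frac{151361}{451091} + \frac{331776}{31500} = - \frac{151361}{451091} + 331776 \cdot \frac{1}{31500} = - \frac{151361}{451091} + \frac{9216}{875} = \frac{4024813781}{394704625}$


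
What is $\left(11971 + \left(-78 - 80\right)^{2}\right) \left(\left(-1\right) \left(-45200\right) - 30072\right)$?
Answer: $558752680$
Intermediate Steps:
$\left(11971 + \left(-78 - 80\right)^{2}\right) \left(\left(-1\right) \left(-45200\right) - 30072\right) = \left(11971 + \left(-158\right)^{2}\right) \left(45200 - 30072\right) = \left(11971 + 24964\right) 15128 = 36935 \cdot 15128 = 558752680$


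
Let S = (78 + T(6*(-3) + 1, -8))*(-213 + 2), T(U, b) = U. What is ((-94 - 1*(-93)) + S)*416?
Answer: -5354752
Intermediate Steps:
S = -12871 (S = (78 + (6*(-3) + 1))*(-213 + 2) = (78 + (-18 + 1))*(-211) = (78 - 17)*(-211) = 61*(-211) = -12871)
((-94 - 1*(-93)) + S)*416 = ((-94 - 1*(-93)) - 12871)*416 = ((-94 + 93) - 12871)*416 = (-1 - 12871)*416 = -12872*416 = -5354752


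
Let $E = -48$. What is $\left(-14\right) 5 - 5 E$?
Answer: $170$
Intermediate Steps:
$\left(-14\right) 5 - 5 E = \left(-14\right) 5 - -240 = -70 + 240 = 170$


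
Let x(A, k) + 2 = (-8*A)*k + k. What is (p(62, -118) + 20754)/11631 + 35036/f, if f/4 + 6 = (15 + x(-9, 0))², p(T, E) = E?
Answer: 105239597/1895853 ≈ 55.510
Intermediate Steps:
x(A, k) = -2 + k - 8*A*k (x(A, k) = -2 + ((-8*A)*k + k) = -2 + (-8*A*k + k) = -2 + (k - 8*A*k) = -2 + k - 8*A*k)
f = 652 (f = -24 + 4*(15 + (-2 + 0 - 8*(-9)*0))² = -24 + 4*(15 + (-2 + 0 + 0))² = -24 + 4*(15 - 2)² = -24 + 4*13² = -24 + 4*169 = -24 + 676 = 652)
(p(62, -118) + 20754)/11631 + 35036/f = (-118 + 20754)/11631 + 35036/652 = 20636*(1/11631) + 35036*(1/652) = 20636/11631 + 8759/163 = 105239597/1895853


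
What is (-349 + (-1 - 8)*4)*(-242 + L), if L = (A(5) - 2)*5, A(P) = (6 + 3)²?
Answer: -58905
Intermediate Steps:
A(P) = 81 (A(P) = 9² = 81)
L = 395 (L = (81 - 2)*5 = 79*5 = 395)
(-349 + (-1 - 8)*4)*(-242 + L) = (-349 + (-1 - 8)*4)*(-242 + 395) = (-349 - 9*4)*153 = (-349 - 36)*153 = -385*153 = -58905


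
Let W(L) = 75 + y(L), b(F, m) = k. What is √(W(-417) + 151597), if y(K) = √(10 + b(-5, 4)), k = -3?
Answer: √(151672 + √7) ≈ 389.45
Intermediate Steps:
b(F, m) = -3
y(K) = √7 (y(K) = √(10 - 3) = √7)
W(L) = 75 + √7
√(W(-417) + 151597) = √((75 + √7) + 151597) = √(151672 + √7)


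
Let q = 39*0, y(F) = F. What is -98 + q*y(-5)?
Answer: -98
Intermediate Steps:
q = 0
-98 + q*y(-5) = -98 + 0*(-5) = -98 + 0 = -98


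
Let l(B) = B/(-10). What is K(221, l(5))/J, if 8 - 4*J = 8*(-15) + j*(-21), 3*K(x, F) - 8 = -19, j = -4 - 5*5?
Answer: 44/1443 ≈ 0.030492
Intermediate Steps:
l(B) = -B/10 (l(B) = B*(-1/10) = -B/10)
j = -29 (j = -4 - 25 = -29)
K(x, F) = -11/3 (K(x, F) = 8/3 + (1/3)*(-19) = 8/3 - 19/3 = -11/3)
J = -481/4 (J = 2 - (8*(-15) - 29*(-21))/4 = 2 - (-120 + 609)/4 = 2 - 1/4*489 = 2 - 489/4 = -481/4 ≈ -120.25)
K(221, l(5))/J = -11/(3*(-481/4)) = -11/3*(-4/481) = 44/1443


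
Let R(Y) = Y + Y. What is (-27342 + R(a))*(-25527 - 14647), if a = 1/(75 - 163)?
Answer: 24165645263/22 ≈ 1.0984e+9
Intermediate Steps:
a = -1/88 (a = 1/(-88) = -1/88 ≈ -0.011364)
R(Y) = 2*Y
(-27342 + R(a))*(-25527 - 14647) = (-27342 + 2*(-1/88))*(-25527 - 14647) = (-27342 - 1/44)*(-40174) = -1203049/44*(-40174) = 24165645263/22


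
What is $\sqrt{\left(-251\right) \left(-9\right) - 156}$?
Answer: $\sqrt{2103} \approx 45.858$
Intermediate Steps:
$\sqrt{\left(-251\right) \left(-9\right) - 156} = \sqrt{2259 - 156} = \sqrt{2103}$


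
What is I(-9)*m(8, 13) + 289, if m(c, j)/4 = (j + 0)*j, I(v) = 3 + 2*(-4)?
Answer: -3091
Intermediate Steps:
I(v) = -5 (I(v) = 3 - 8 = -5)
m(c, j) = 4*j² (m(c, j) = 4*((j + 0)*j) = 4*(j*j) = 4*j²)
I(-9)*m(8, 13) + 289 = -20*13² + 289 = -20*169 + 289 = -5*676 + 289 = -3380 + 289 = -3091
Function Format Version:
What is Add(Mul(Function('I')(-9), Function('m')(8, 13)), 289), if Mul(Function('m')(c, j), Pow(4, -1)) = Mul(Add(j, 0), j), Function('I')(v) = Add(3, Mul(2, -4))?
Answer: -3091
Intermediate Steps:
Function('I')(v) = -5 (Function('I')(v) = Add(3, -8) = -5)
Function('m')(c, j) = Mul(4, Pow(j, 2)) (Function('m')(c, j) = Mul(4, Mul(Add(j, 0), j)) = Mul(4, Mul(j, j)) = Mul(4, Pow(j, 2)))
Add(Mul(Function('I')(-9), Function('m')(8, 13)), 289) = Add(Mul(-5, Mul(4, Pow(13, 2))), 289) = Add(Mul(-5, Mul(4, 169)), 289) = Add(Mul(-5, 676), 289) = Add(-3380, 289) = -3091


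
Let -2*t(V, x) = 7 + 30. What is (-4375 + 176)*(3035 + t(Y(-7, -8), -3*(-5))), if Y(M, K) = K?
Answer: -25332567/2 ≈ -1.2666e+7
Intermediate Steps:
t(V, x) = -37/2 (t(V, x) = -(7 + 30)/2 = -½*37 = -37/2)
(-4375 + 176)*(3035 + t(Y(-7, -8), -3*(-5))) = (-4375 + 176)*(3035 - 37/2) = -4199*6033/2 = -25332567/2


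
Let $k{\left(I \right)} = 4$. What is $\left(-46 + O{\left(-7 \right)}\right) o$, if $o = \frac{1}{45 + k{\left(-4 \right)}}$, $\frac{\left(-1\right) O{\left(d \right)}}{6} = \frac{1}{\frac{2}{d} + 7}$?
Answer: $- \frac{2204}{2303} \approx -0.95701$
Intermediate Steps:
$O{\left(d \right)} = - \frac{6}{7 + \frac{2}{d}}$ ($O{\left(d \right)} = - \frac{6}{\frac{2}{d} + 7} = - \frac{6}{7 + \frac{2}{d}}$)
$o = \frac{1}{49}$ ($o = \frac{1}{45 + 4} = \frac{1}{49} \approx 0.020408$)
$\left(-46 + O{\left(-7 \right)}\right) o = \left(-46 - - \frac{42}{2 + 7 \left(-7\right)}\right) \frac{1}{49} = \left(-46 - - \frac{42}{2 - 49}\right) \frac{1}{49} = \left(-46 - - \frac{42}{-47}\right) \frac{1}{49} = \left(-46 - \left(-42\right) \left(- \frac{1}{47}\right)\right) \frac{1}{49} = \left(-46 - \frac{42}{47}\right) \frac{1}{49} = \left(- \frac{2204}{47}\right) \frac{1}{49} = - \frac{2204}{2303}$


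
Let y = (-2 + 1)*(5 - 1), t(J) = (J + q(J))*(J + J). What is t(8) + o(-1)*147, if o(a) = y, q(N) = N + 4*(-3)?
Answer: -524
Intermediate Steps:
q(N) = -12 + N (q(N) = N - 12 = -12 + N)
t(J) = 2*J*(-12 + 2*J) (t(J) = (J + (-12 + J))*(J + J) = (-12 + 2*J)*(2*J) = 2*J*(-12 + 2*J))
y = -4 (y = -1*4 = -4)
o(a) = -4
t(8) + o(-1)*147 = 4*8*(-6 + 8) - 4*147 = 4*8*2 - 588 = 64 - 588 = -524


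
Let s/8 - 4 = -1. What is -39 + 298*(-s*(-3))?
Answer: 21417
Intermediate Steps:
s = 24 (s = 32 + 8*(-1) = 32 - 8 = 24)
-39 + 298*(-s*(-3)) = -39 + 298*(-1*24*(-3)) = -39 + 298*(-24*(-3)) = -39 + 298*72 = -39 + 21456 = 21417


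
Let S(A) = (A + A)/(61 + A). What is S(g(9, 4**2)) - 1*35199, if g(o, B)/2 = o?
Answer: -2780685/79 ≈ -35199.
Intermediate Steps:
g(o, B) = 2*o
S(A) = 2*A/(61 + A) (S(A) = (2*A)/(61 + A) = 2*A/(61 + A))
S(g(9, 4**2)) - 1*35199 = 2*(2*9)/(61 + 2*9) - 1*35199 = 2*18/(61 + 18) - 35199 = 2*18/79 - 35199 = 2*18*(1/79) - 35199 = 36/79 - 35199 = -2780685/79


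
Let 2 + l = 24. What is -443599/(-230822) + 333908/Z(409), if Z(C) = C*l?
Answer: 40532408089/1038468178 ≈ 39.031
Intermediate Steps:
l = 22 (l = -2 + 24 = 22)
Z(C) = 22*C (Z(C) = C*22 = 22*C)
-443599/(-230822) + 333908/Z(409) = -443599/(-230822) + 333908/((22*409)) = -443599*(-1/230822) + 333908/8998 = 443599/230822 + 333908*(1/8998) = 443599/230822 + 166954/4499 = 40532408089/1038468178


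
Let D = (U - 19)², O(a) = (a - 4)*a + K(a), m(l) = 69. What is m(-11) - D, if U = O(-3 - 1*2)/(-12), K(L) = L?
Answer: -3868/9 ≈ -429.78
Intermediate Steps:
O(a) = a + a*(-4 + a) (O(a) = (a - 4)*a + a = (-4 + a)*a + a = a*(-4 + a) + a = a + a*(-4 + a))
U = -10/3 (U = ((-3 - 1*2)*(-3 + (-3 - 1*2)))/(-12) = ((-3 - 2)*(-3 + (-3 - 2)))*(-1/12) = -5*(-3 - 5)*(-1/12) = -5*(-8)*(-1/12) = 40*(-1/12) = -10/3 ≈ -3.3333)
D = 4489/9 (D = (-10/3 - 19)² = (-67/3)² = 4489/9 ≈ 498.78)
m(-11) - D = 69 - 1*4489/9 = 69 - 4489/9 = -3868/9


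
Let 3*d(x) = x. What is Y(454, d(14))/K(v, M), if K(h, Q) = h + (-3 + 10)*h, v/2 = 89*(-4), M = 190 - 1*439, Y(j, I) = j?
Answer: -227/2848 ≈ -0.079705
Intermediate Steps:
d(x) = x/3
M = -249 (M = 190 - 439 = -249)
v = -712 (v = 2*(89*(-4)) = 2*(-356) = -712)
K(h, Q) = 8*h (K(h, Q) = h + 7*h = 8*h)
Y(454, d(14))/K(v, M) = 454/((8*(-712))) = 454/(-5696) = 454*(-1/5696) = -227/2848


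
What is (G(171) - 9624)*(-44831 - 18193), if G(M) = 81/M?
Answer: 11523749328/19 ≈ 6.0651e+8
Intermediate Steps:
(G(171) - 9624)*(-44831 - 18193) = (81/171 - 9624)*(-44831 - 18193) = (81*(1/171) - 9624)*(-63024) = (9/19 - 9624)*(-63024) = -182847/19*(-63024) = 11523749328/19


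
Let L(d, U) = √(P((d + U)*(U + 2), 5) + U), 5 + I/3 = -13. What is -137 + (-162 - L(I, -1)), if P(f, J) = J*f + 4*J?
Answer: -299 - 16*I ≈ -299.0 - 16.0*I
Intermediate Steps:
I = -54 (I = -15 + 3*(-13) = -15 - 39 = -54)
P(f, J) = 4*J + J*f
L(d, U) = √(20 + U + 5*(2 + U)*(U + d)) (L(d, U) = √(5*(4 + (d + U)*(U + 2)) + U) = √(5*(4 + (U + d)*(2 + U)) + U) = √(5*(4 + (2 + U)*(U + d)) + U) = √((20 + 5*(2 + U)*(U + d)) + U) = √(20 + U + 5*(2 + U)*(U + d)))
-137 + (-162 - L(I, -1)) = -137 + (-162 - √(20 + 5*(-1)² + 10*(-54) + 11*(-1) + 5*(-1)*(-54))) = -137 + (-162 - √(20 + 5*1 - 540 - 11 + 270)) = -137 + (-162 - √(20 + 5 - 540 - 11 + 270)) = -137 + (-162 - √(-256)) = -137 + (-162 - 16*I) = -299 - 16*I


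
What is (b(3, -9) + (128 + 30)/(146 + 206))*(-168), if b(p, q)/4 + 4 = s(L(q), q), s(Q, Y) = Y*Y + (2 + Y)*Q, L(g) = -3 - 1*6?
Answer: -2071419/22 ≈ -94155.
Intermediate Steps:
L(g) = -9 (L(g) = -3 - 6 = -9)
s(Q, Y) = Y² + Q*(2 + Y)
b(p, q) = -88 - 36*q + 4*q² (b(p, q) = -16 + 4*(q² + 2*(-9) - 9*q) = -16 + 4*(q² - 18 - 9*q) = -16 + 4*(-18 + q² - 9*q) = -16 + (-72 - 36*q + 4*q²) = -88 - 36*q + 4*q²)
(b(3, -9) + (128 + 30)/(146 + 206))*(-168) = ((-88 - 36*(-9) + 4*(-9)²) + (128 + 30)/(146 + 206))*(-168) = ((-88 + 324 + 4*81) + 158/352)*(-168) = ((-88 + 324 + 324) + 158*(1/352))*(-168) = (560 + 79/176)*(-168) = (98639/176)*(-168) = -2071419/22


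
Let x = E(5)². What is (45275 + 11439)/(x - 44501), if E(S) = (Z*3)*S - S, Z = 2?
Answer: -4051/3134 ≈ -1.2926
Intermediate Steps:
E(S) = 5*S (E(S) = (2*3)*S - S = 6*S - S = 5*S)
x = 625 (x = (5*5)² = 25² = 625)
(45275 + 11439)/(x - 44501) = (45275 + 11439)/(625 - 44501) = 56714/(-43876) = 56714*(-1/43876) = -4051/3134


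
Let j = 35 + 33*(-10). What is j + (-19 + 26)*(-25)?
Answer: -470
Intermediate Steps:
j = -295 (j = 35 - 330 = -295)
j + (-19 + 26)*(-25) = -295 + (-19 + 26)*(-25) = -295 + 7*(-25) = -295 - 175 = -470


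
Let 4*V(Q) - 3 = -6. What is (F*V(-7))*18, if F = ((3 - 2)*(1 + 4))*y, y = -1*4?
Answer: 270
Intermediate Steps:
V(Q) = -¾ (V(Q) = ¾ + (¼)*(-6) = ¾ - 3/2 = -¾)
y = -4
F = -20 (F = ((3 - 2)*(1 + 4))*(-4) = (1*5)*(-4) = 5*(-4) = -20)
(F*V(-7))*18 = -20*(-¾)*18 = 15*18 = 270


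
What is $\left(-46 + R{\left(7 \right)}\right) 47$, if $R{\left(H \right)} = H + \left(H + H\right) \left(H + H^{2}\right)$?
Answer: $35015$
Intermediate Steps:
$R{\left(H \right)} = H + 2 H \left(H + H^{2}\right)$
$\left(-46 + R{\left(7 \right)}\right) 47 = \left(-46 + 7 \left(1 + 2 \cdot 7 + 2 \cdot 7^{2}\right)\right) 47 = \left(-46 + 7 \left(1 + 14 + 2 \cdot 49\right)\right) 47 = \left(-46 + 7 \left(1 + 14 + 98\right)\right) 47 = \left(-46 + 7 \cdot 113\right) 47 = \left(-46 + 791\right) 47 = 745 \cdot 47 = 35015$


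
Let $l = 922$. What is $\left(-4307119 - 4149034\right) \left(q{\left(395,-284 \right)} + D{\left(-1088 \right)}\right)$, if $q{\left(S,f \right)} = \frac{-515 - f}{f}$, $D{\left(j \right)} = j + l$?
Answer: $\frac{396703505689}{284} \approx 1.3968 \cdot 10^{9}$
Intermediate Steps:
$D{\left(j \right)} = 922 + j$ ($D{\left(j \right)} = j + 922 = 922 + j$)
$q{\left(S,f \right)} = \frac{-515 - f}{f}$
$\left(-4307119 - 4149034\right) \left(q{\left(395,-284 \right)} + D{\left(-1088 \right)}\right) = \left(-4307119 - 4149034\right) \left(\frac{-515 - -284}{-284} + \left(922 - 1088\right)\right) = - 8456153 \left(- \frac{-515 + 284}{284} - 166\right) = - 8456153 \left(\left(- \frac{1}{284}\right) \left(-231\right) - 166\right) = - 8456153 \left(\frac{231}{284} - 166\right) = \left(-8456153\right) \left(- \frac{46913}{284}\right) = \frac{396703505689}{284}$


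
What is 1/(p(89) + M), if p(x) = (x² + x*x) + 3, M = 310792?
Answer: 1/326637 ≈ 3.0615e-6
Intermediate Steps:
p(x) = 3 + 2*x² (p(x) = (x² + x²) + 3 = 2*x² + 3 = 3 + 2*x²)
1/(p(89) + M) = 1/((3 + 2*89²) + 310792) = 1/((3 + 2*7921) + 310792) = 1/((3 + 15842) + 310792) = 1/(15845 + 310792) = 1/326637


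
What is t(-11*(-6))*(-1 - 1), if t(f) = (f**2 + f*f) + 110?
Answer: -17644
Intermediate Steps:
t(f) = 110 + 2*f**2 (t(f) = (f**2 + f**2) + 110 = 2*f**2 + 110 = 110 + 2*f**2)
t(-11*(-6))*(-1 - 1) = (110 + 2*(-11*(-6))**2)*(-1 - 1) = (110 + 2*66**2)*(-2) = (110 + 2*4356)*(-2) = (110 + 8712)*(-2) = 8822*(-2) = -17644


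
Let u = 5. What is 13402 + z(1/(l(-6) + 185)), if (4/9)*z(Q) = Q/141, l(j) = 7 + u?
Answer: 496356475/37036 ≈ 13402.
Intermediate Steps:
l(j) = 12 (l(j) = 7 + 5 = 12)
z(Q) = 3*Q/188 (z(Q) = 9*(Q/141)/4 = 3*Q/188)
13402 + z(1/(l(-6) + 185)) = 13402 + 3/(188*(12 + 185)) = 13402 + (3/188)/197 = 13402 + (3/188)*(1/197) = 13402 + 3/37036 = 496356475/37036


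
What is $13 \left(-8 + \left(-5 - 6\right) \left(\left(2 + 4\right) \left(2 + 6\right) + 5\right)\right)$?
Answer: $-7683$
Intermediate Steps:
$13 \left(-8 + \left(-5 - 6\right) \left(\left(2 + 4\right) \left(2 + 6\right) + 5\right)\right) = 13 \left(-8 - 11 \left(6 \cdot 8 + 5\right)\right) = 13 \left(-8 - 11 \left(48 + 5\right)\right) = 13 \left(-8 - 583\right) = 13 \left(-591\right) = -7683$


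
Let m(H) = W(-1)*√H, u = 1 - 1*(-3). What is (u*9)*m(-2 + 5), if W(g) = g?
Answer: -36*√3 ≈ -62.354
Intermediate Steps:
u = 4 (u = 1 + 3 = 4)
m(H) = -√H
(u*9)*m(-2 + 5) = (4*9)*(-√(-2 + 5)) = 36*(-√3) = -36*√3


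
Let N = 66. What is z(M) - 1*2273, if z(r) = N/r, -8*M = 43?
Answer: -98267/43 ≈ -2285.3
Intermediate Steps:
M = -43/8 (M = -⅛*43 = -43/8 ≈ -5.3750)
z(r) = 66/r
z(M) - 1*2273 = 66/(-43/8) - 1*2273 = 66*(-8/43) - 2273 = -528/43 - 2273 = -98267/43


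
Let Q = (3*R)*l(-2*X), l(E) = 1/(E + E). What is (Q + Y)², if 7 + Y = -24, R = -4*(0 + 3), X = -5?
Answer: 26896/25 ≈ 1075.8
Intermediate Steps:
R = -12 (R = -4*3 = -12)
Y = -31 (Y = -7 - 24 = -31)
l(E) = 1/(2*E)
Q = -9/5 (Q = (3*(-12))*(1/(2*((-2*(-5))))) = -18/10 = -36*1/20 = -9/5 ≈ -1.8000)
(Q + Y)² = (-9/5 - 31)² = (-164/5)² = 26896/25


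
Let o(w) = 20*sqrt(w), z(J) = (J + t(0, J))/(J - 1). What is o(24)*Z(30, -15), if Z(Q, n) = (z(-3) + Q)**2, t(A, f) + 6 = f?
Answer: 43560*sqrt(6) ≈ 1.0670e+5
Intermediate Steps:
t(A, f) = -6 + f
z(J) = (-6 + 2*J)/(-1 + J) (z(J) = (J + (-6 + J))/(J - 1) = (-6 + 2*J)/(-1 + J))
Z(Q, n) = (3 + Q)**2 (Z(Q, n) = (2*(-3 - 3)/(-1 - 3) + Q)**2 = (2*(-6)/(-4) + Q)**2 = (2*(-1/4)*(-6) + Q)**2 = (3 + Q)**2)
o(24)*Z(30, -15) = (20*sqrt(24))*(3 + 30)**2 = (20*(2*sqrt(6)))*33**2 = (40*sqrt(6))*1089 = 43560*sqrt(6)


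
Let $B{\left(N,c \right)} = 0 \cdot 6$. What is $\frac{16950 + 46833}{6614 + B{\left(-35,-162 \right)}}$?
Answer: $\frac{63783}{6614} \approx 9.6436$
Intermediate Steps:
$B{\left(N,c \right)} = 0$
$\frac{16950 + 46833}{6614 + B{\left(-35,-162 \right)}} = \frac{16950 + 46833}{6614 + 0} = \frac{63783}{6614}$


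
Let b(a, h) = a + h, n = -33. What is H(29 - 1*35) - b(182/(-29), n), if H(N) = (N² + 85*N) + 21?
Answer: -11998/29 ≈ -413.72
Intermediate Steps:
H(N) = 21 + N² + 85*N
H(29 - 1*35) - b(182/(-29), n) = (21 + (29 - 1*35)² + 85*(29 - 1*35)) - (182/(-29) - 33) = (21 + (29 - 35)² + 85*(29 - 35)) - (182*(-1/29) - 33) = (21 + (-6)² + 85*(-6)) - (-182/29 - 33) = (21 + 36 - 510) - 1*(-1139/29) = -453 + 1139/29 = -11998/29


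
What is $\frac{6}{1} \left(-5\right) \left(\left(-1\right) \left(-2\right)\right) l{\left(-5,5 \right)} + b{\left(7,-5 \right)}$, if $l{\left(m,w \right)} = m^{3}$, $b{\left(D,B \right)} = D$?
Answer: $7507$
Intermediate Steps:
$\frac{6}{1} \left(-5\right) \left(\left(-1\right) \left(-2\right)\right) l{\left(-5,5 \right)} + b{\left(7,-5 \right)} = \frac{6}{1} \left(-5\right) \left(\left(-1\right) \left(-2\right)\right) \left(-5\right)^{3} + 7 = 6 \cdot 1 \left(-5\right) 2 \left(-125\right) + 7 = 6 \left(-5\right) 2 \left(-125\right) + 7 = \left(-30\right) 2 \left(-125\right) + 7 = \left(-60\right) \left(-125\right) + 7 = 7500 + 7 = 7507$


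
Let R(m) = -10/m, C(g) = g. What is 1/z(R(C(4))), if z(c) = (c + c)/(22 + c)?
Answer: -39/10 ≈ -3.9000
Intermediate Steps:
z(c) = 2*c/(22 + c) (z(c) = (2*c)/(22 + c) = 2*c/(22 + c))
1/z(R(C(4))) = 1/(2*(-10/4)/(22 - 10/4)) = 1/(2*(-10*1/4)/(22 - 10*1/4)) = 1/(2*(-5/2)/(22 - 5/2)) = 1/(2*(-5/2)/(39/2)) = 1/(2*(-5/2)*(2/39)) = 1/(-10/39) = -39/10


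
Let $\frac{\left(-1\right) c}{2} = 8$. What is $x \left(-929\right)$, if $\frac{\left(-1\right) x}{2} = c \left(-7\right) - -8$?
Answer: $222960$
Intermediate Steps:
$c = -16$ ($c = \left(-2\right) 8 = -16$)
$x = -240$ ($x = - 2 \left(\left(-16\right) \left(-7\right) - -8\right) = - 2 \left(112 + 8\right) = \left(-2\right) 120 = -240$)
$x \left(-929\right) = \left(-240\right) \left(-929\right) = 222960$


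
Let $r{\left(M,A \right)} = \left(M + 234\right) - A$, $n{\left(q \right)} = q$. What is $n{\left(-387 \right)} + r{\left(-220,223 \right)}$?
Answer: $-596$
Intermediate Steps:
$r{\left(M,A \right)} = 234 + M - A$ ($r{\left(M,A \right)} = \left(234 + M\right) - A = 234 + M - A$)
$n{\left(-387 \right)} + r{\left(-220,223 \right)} = -387 - 209 = -596$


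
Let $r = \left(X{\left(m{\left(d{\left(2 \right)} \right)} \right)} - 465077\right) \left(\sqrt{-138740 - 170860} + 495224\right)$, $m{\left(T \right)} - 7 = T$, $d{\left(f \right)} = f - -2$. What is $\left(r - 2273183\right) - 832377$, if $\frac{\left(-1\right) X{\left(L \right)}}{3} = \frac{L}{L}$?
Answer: $-230321883480 - 27904800 i \sqrt{86} \approx -2.3032 \cdot 10^{11} - 2.5878 \cdot 10^{8} i$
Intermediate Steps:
$d{\left(f \right)} = 2 + f$ ($d{\left(f \right)} = f + 2 = 2 + f$)
$m{\left(T \right)} = 7 + T$
$X{\left(L \right)} = -3$ ($X{\left(L \right)} = - 3 \frac{L}{L} = \left(-3\right) 1 = -3$)
$r = -230318777920 - 27904800 i \sqrt{86}$ ($r = \left(-3 - 465077\right) \left(\sqrt{-138740 - 170860} + 495224\right) = - 465080 \left(\sqrt{-309600} + 495224\right) = - 465080 \left(60 i \sqrt{86} + 495224\right) = - 465080 \left(495224 + 60 i \sqrt{86}\right) = -230318777920 - 27904800 i \sqrt{86} \approx -2.3032 \cdot 10^{11} - 2.5878 \cdot 10^{8} i$)
$\left(r - 2273183\right) - 832377 = \left(\left(-230318777920 - 27904800 i \sqrt{86}\right) - 2273183\right) - 832377 = \left(-230321051103 - 27904800 i \sqrt{86}\right) - 832377 = -230321883480 - 27904800 i \sqrt{86}$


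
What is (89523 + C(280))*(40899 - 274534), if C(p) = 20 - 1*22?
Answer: -20915238835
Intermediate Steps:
C(p) = -2 (C(p) = 20 - 22 = -2)
(89523 + C(280))*(40899 - 274534) = (89523 - 2)*(40899 - 274534) = 89521*(-233635) = -20915238835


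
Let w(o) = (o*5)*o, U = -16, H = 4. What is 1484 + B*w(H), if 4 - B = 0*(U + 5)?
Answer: 1804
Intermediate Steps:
w(o) = 5*o² (w(o) = (5*o)*o = 5*o²)
B = 4 (B = 4 - 0*(-16 + 5) = 4 - 0*(-11) = 4 - 1*0 = 4 + 0 = 4)
1484 + B*w(H) = 1484 + 4*(5*4²) = 1484 + 4*(5*16) = 1484 + 4*80 = 1484 + 320 = 1804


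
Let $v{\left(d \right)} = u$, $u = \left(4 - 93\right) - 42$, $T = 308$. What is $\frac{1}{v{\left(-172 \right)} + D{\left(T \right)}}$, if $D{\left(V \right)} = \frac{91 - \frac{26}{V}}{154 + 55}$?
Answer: $- \frac{32186}{4202365} \approx -0.007659$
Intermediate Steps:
$u = -131$ ($u = -89 - 42 = -131$)
$v{\left(d \right)} = -131$
$D{\left(V \right)} = \frac{91}{209} - \frac{26}{209 V}$ ($D{\left(V \right)} = \frac{91 - \frac{26}{V}}{209} = \left(91 - \frac{26}{V}\right) \frac{1}{209} = \frac{91}{209} - \frac{26}{209 V}$)
$\frac{1}{v{\left(-172 \right)} + D{\left(T \right)}} = \frac{1}{-131 + \frac{13 \left(-2 + 7 \cdot 308\right)}{209 \cdot 308}} = \frac{1}{-131 + \frac{13}{209} \cdot \frac{1}{308} \left(-2 + 2156\right)} = \frac{1}{-131 + \frac{13}{209} \cdot \frac{1}{308} \cdot 2154} = \frac{1}{-131 + \frac{14001}{32186}} = \frac{1}{- \frac{4202365}{32186}} = - \frac{32186}{4202365}$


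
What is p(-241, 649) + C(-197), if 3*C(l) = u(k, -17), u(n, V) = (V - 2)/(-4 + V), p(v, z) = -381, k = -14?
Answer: -23984/63 ≈ -380.70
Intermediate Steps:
u(n, V) = (-2 + V)/(-4 + V)
C(l) = 19/63 (C(l) = ((-2 - 17)/(-4 - 17))/3 = (-19/(-21))/3 = (-1/21*(-19))/3 = (⅓)*(19/21) = 19/63)
p(-241, 649) + C(-197) = -381 + 19/63 = -23984/63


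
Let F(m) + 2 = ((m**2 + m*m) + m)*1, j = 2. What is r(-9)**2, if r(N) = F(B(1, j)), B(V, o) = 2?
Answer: 64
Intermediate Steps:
F(m) = -2 + m + 2*m**2 (F(m) = -2 + ((m**2 + m*m) + m)*1 = -2 + ((m**2 + m**2) + m)*1 = -2 + (2*m**2 + m)*1 = -2 + (m + 2*m**2)*1 = -2 + (m + 2*m**2) = -2 + m + 2*m**2)
r(N) = 8 (r(N) = -2 + 2 + 2*2**2 = -2 + 2 + 2*4 = -2 + 2 + 8 = 8)
r(-9)**2 = 8**2 = 64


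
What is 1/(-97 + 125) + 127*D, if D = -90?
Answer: -320039/28 ≈ -11430.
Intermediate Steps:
1/(-97 + 125) + 127*D = 1/(-97 + 125) + 127*(-90) = 1/28 - 11430 = -320039/28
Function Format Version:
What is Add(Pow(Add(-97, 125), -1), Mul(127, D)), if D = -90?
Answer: Rational(-320039, 28) ≈ -11430.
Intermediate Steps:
Add(Pow(Add(-97, 125), -1), Mul(127, D)) = Add(Pow(Add(-97, 125), -1), Mul(127, -90)) = Add(Pow(28, -1), -11430) = Add(Rational(1, 28), -11430) = Rational(-320039, 28)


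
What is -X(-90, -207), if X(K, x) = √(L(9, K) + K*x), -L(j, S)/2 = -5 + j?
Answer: -√18622 ≈ -136.46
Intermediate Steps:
L(j, S) = 10 - 2*j (L(j, S) = -2*(-5 + j) = 10 - 2*j)
X(K, x) = √(-8 + K*x) (X(K, x) = √((10 - 2*9) + K*x) = √((10 - 18) + K*x) = √(-8 + K*x))
-X(-90, -207) = -√(-8 - 90*(-207)) = -√(-8 + 18630) = -√18622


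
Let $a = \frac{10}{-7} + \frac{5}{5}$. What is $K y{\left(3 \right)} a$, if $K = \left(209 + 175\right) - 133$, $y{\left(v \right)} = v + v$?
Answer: $- \frac{4518}{7} \approx -645.43$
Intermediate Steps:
$y{\left(v \right)} = 2 v$
$K = 251$ ($K = 384 - 133 = 251$)
$a = - \frac{3}{7}$ ($a = 10 \left(- \frac{1}{7}\right) + 5 \cdot \frac{1}{5} = - \frac{10}{7} + 1 = - \frac{3}{7} \approx -0.42857$)
$K y{\left(3 \right)} a = 251 \cdot 2 \cdot 3 \left(- \frac{3}{7}\right) = 251 \cdot 6 \left(- \frac{3}{7}\right) = 251 \left(- \frac{18}{7}\right) = - \frac{4518}{7}$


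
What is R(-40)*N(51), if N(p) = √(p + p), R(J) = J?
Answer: -40*√102 ≈ -403.98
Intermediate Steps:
N(p) = √2*√p (N(p) = √(2*p) = √2*√p)
R(-40)*N(51) = -40*√2*√51 = -40*√102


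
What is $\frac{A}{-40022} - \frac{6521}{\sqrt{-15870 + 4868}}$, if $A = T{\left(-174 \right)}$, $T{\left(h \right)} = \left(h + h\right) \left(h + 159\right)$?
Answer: $- \frac{2610}{20011} + \frac{6521 i \sqrt{11002}}{11002} \approx -0.13043 + 62.17 i$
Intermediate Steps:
$T{\left(h \right)} = 2 h \left(159 + h\right)$
$A = 5220$ ($A = 2 \left(-174\right) \left(159 - 174\right) = 2 \left(-174\right) \left(-15\right) = 5220$)
$\frac{A}{-40022} - \frac{6521}{\sqrt{-15870 + 4868}} = \frac{5220}{-40022} - \frac{6521}{\sqrt{-15870 + 4868}} = 5220 \left(- \frac{1}{40022}\right) - \frac{6521}{\sqrt{-11002}} = - \frac{2610}{20011} - \frac{6521}{i \sqrt{11002}} = - \frac{2610}{20011} - 6521 \left(- \frac{i \sqrt{11002}}{11002}\right) = - \frac{2610}{20011} + \frac{6521 i \sqrt{11002}}{11002}$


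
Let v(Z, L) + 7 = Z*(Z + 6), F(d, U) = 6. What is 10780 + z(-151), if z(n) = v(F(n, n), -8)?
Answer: 10845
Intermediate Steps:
v(Z, L) = -7 + Z*(6 + Z) (v(Z, L) = -7 + Z*(Z + 6) = -7 + Z*(6 + Z))
z(n) = 65 (z(n) = -7 + 6² + 6*6 = -7 + 36 + 36 = 65)
10780 + z(-151) = 10780 + 65 = 10845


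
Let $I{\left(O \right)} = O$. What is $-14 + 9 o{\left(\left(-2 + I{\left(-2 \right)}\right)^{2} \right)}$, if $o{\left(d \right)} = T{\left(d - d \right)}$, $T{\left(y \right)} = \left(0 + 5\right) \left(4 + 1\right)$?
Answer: $211$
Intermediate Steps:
$T{\left(y \right)} = 25$ ($T{\left(y \right)} = 5 \cdot 5 = 25$)
$o{\left(d \right)} = 25$
$-14 + 9 o{\left(\left(-2 + I{\left(-2 \right)}\right)^{2} \right)} = -14 + 9 \cdot 25 = -14 + 225 = 211$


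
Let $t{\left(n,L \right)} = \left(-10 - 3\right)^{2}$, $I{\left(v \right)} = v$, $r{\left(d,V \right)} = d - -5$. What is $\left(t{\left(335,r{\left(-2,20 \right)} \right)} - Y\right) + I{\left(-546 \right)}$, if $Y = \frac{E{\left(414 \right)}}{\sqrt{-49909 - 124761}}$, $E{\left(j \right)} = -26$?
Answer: $-377 - \frac{13 i \sqrt{174670}}{87335} \approx -377.0 - 0.062211 i$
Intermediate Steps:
$r{\left(d,V \right)} = 5 + d$ ($r{\left(d,V \right)} = d + 5 = 5 + d$)
$t{\left(n,L \right)} = 169$ ($t{\left(n,L \right)} = \left(-13\right)^{2} = 169$)
$Y = \frac{13 i \sqrt{174670}}{87335}$ ($Y = - \frac{26}{\sqrt{-49909 - 124761}} = - \frac{26}{\sqrt{-174670}} = - \frac{26}{i \sqrt{174670}} = - 26 \left(- \frac{i \sqrt{174670}}{174670}\right) = \frac{13 i \sqrt{174670}}{87335} \approx 0.062211 i$)
$\left(t{\left(335,r{\left(-2,20 \right)} \right)} - Y\right) + I{\left(-546 \right)} = \left(169 - \frac{13 i \sqrt{174670}}{87335}\right) - 546 = -377 - \frac{13 i \sqrt{174670}}{87335}$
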